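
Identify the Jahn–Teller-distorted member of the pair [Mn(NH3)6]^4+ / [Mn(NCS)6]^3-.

[Mn(NH3)6]^4+: Ammonia is neutral; balancing the +4 overall charge requires Mn(IV). Group 7 minus oxidation state 4 gives a d³ configuration. The d³ configuration leaves the e_g set evenly filled (or empty) — no strong Jahn–Teller driving force.
[Mn(NCS)6]^3-: Summing ligand charges against the −3 overall charge gives an oxidation state of +3 for manganese. Manganese is a group-7 element; Mn(III) is therefore d⁴. Isothiocyanate is a weak-field ligand for a first-row metal, so the complex is high-spin. The t₂g³e_g¹ (high-spin) configuration has an unevenly filled e_g set; the Jahn–Teller theorem predicts a tetragonal distortion (typically axial elongation) to lift the degeneracy.

[Mn(NCS)6]^3-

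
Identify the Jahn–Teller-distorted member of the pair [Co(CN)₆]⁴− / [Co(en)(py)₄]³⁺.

[Co(CN)₆]⁴−

[Co(CN)₆]⁴−: Summing ligand charges against the −4 overall charge gives an oxidation state of +2 for cobalt. Group 9 minus oxidation state 2 gives a d⁷ configuration. Cyanide is a strong-field ligand (high in the spectrochemical series) for a first-row metal, so the complex is low-spin. The t₂g⁶e_g¹ (low-spin) configuration has an unevenly filled e_g set; the Jahn–Teller theorem predicts a tetragonal distortion (typically axial elongation) to lift the degeneracy.
[Co(en)(py)₄]³⁺: Summing ligand charges against the +3 overall charge gives an oxidation state of +3 for cobalt. Cobalt is a group-9 element; Co(III) is therefore d⁶. Co(III) has an exceptionally large octahedral splitting and is low-spin with essentially every ligand except fluoride. The d⁶ configuration leaves the e_g set evenly filled (or empty) — no strong Jahn–Teller driving force.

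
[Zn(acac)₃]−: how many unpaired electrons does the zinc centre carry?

Ligand charges: each acetylacetonate is −1. With an overall charge of −1 the zinc centre must be in the +2 oxidation state.
Zinc is a group-12 element; Zn(II) is therefore d¹⁰.
Counting donor atoms: 3×acetylacetonate (bidentate) → 6 donors. Coordination number = 6.
In an octahedral field the d¹⁰ configuration is t₂g⁶e_g⁴, giving 0 unpaired electrons.

0 unpaired electrons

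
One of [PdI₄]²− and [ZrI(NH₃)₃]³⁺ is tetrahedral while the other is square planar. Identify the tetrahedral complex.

[ZrI(NH₃)₃]³⁺

For [PdI₄]²−: Ligand charges: each iodide is −1. With an overall charge of −2 the palladium centre must be in the +2 oxidation state. Group 10 minus oxidation state 2 gives a d⁸ configuration. A 4d d⁸ ion has a large crystal-field splitting; square planar leaves the high-energy d_{x²−y²} orbital empty and maximises CFSE. → square planar.
For [ZrI(NH₃)₃]³⁺: Ligand charges: each iodide is −1; ammonia is neutral. With an overall charge of +3 the zirconium centre must be in the +4 oxidation state. Group 4 minus oxidation state 4 gives a d⁰ configuration. A d⁰ ion has no crystal-field stabilisation preference between square planar and tetrahedral, so four ligands adopt the sterically favoured tetrahedral geometry. → tetrahedral.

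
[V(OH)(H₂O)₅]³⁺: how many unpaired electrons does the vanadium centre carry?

1

Each hydroxide is −1; water is neutral; balancing the +3 overall charge requires V(IV).
Group 5 minus oxidation state 4 gives a d¹ configuration.
In an octahedral field the d¹ configuration is t₂g¹e_g⁰ (only one arrangement possible), giving 1 unpaired electron.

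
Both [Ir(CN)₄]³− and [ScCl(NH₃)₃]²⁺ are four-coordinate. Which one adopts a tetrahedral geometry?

For [Ir(CN)₄]³−: Summing ligand charges against the −3 overall charge gives an oxidation state of +1 for iridium. Ir sits in group 9, so the d-electron count is 9 − 1 = 8. A 5d d⁸ ion has a large crystal-field splitting; square planar leaves the high-energy d_{x²−y²} orbital empty and maximises CFSE. → square planar.
For [ScCl(NH₃)₃]²⁺: Ligand charges: each chloride is −1; ammonia is neutral. With an overall charge of +2 the scandium centre must be in the +3 oxidation state. Scandium is a group-3 element; Sc(III) is therefore d⁰. A d⁰ ion has no crystal-field stabilisation preference between square planar and tetrahedral, so four ligands adopt the sterically favoured tetrahedral geometry. → tetrahedral.

[ScCl(NH₃)₃]²⁺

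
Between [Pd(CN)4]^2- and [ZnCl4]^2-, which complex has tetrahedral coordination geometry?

For [Pd(CN)4]^2-: Summing ligand charges against the −2 overall charge gives an oxidation state of +2 for palladium. Pd sits in group 10, so the d-electron count is 10 − 2 = 8. A 4d d⁸ ion has a large crystal-field splitting; square planar leaves the high-energy d_{x²−y²} orbital empty and maximises CFSE. → square planar.
For [ZnCl4]^2-: Summing ligand charges against the −2 overall charge gives an oxidation state of +2 for zinc. Zinc is a group-12 element; Zn(II) is therefore d¹⁰. A d¹⁰ ion has no crystal-field stabilisation preference between square planar and tetrahedral, so four ligands adopt the sterically favoured tetrahedral geometry. → tetrahedral.

[ZnCl4]^2-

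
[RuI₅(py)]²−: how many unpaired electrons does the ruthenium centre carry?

Summing ligand charges against the −2 overall charge gives an oxidation state of +3 for ruthenium.
Group 8 minus oxidation state 3 gives a d⁵ configuration.
The spin state decides the count: a 4d ion has a large Δₒ and is invariably low-spin.
An octahedral low-spin d⁵ ion is t₂g⁵e_g⁰, giving 1 unpaired electron.

1 unpaired electron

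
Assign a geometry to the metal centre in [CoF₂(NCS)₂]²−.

Ligand charges: each fluoride is −1; each isothiocyanate is −1. With an overall charge of −2 the cobalt centre must be in the +2 oxidation state.
Co sits in group 9, so the d-electron count is 9 − 2 = 7.
With 4 monodentate ligands the coordination number is 4.
Fluoride and isothiocyanate are weak-field ligands.
For a high-spin 3d d⁷ ion with weak-field ligands the small Δₜ gives little square-planar CFSE advantage, so four ligands adopt the sterically favoured tetrahedral geometry.

tetrahedral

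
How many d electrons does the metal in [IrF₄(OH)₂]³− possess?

d⁶

Summing ligand charges against the −3 overall charge gives an oxidation state of +3 for iridium.
Iridium is a group-9 element; Ir(III) is therefore d⁶.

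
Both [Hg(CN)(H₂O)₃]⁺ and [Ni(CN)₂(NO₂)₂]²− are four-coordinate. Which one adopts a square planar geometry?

[Ni(CN)₂(NO₂)₂]²−

For [Hg(CN)(H₂O)₃]⁺: Summing ligand charges against the +1 overall charge gives an oxidation state of +2 for mercury. Group 12 minus oxidation state 2 gives a d¹⁰ configuration. A d¹⁰ ion has no crystal-field stabilisation preference between square planar and tetrahedral, so four ligands adopt the sterically favoured tetrahedral geometry. → tetrahedral.
For [Ni(CN)₂(NO₂)₂]²−: Ligand charges: each cyanide is −1; each nitro (N-bound nitrite) is −1. With an overall charge of −2 the nickel centre must be in the +2 oxidation state. Nickel is a group-10 element; Ni(II) is therefore d⁸. Cyanide and nitro (N-bound nitrite) are strong-field ligands (high in the spectrochemical series). A 3d d⁸ ion with strong-field ligands gains enough CFSE to favour square planar over tetrahedral. → square planar.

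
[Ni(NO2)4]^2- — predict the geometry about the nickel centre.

Ligand charges: each nitro (N-bound nitrite) is −1. With an overall charge of −2 the nickel centre must be in the +2 oxidation state.
Nickel is a group-10 element; Ni(II) is therefore d⁸.
With 4 monodentate ligands the coordination number is 4.
Nitro (N-bound nitrite) is a strong-field ligand (high in the spectrochemical series).
A 3d d⁸ ion with strong-field ligands gains enough CFSE to favour square planar over tetrahedral.

square planar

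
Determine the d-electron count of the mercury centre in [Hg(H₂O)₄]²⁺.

d10

Summing ligand charges against the +2 overall charge gives an oxidation state of +2 for mercury.
Group 12 minus oxidation state 2 gives a d¹⁰ configuration.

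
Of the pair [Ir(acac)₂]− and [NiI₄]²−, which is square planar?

For [Ir(acac)₂]−: Each acetylacetonate is −1; balancing the −1 overall charge requires Ir(I). Ir sits in group 9, so the d-electron count is 9 − 1 = 8. A 5d d⁸ ion has a large crystal-field splitting; square planar leaves the high-energy d_{x²−y²} orbital empty and maximises CFSE. → square planar.
For [NiI₄]²−: Each iodide is −1; balancing the −2 overall charge requires Ni(II). Ni sits in group 10, so the d-electron count is 10 − 2 = 8. Iodide is a weak-field ligand. With weak-field ligands the CFSE gain from square planar is small, so a 3d d⁸ ion takes the sterically preferred tetrahedral geometry. → tetrahedral.

[Ir(acac)₂]−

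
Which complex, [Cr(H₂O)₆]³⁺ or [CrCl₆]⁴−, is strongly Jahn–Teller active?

[Cr(H₂O)₆]³⁺: Ligand charges: water is neutral. With an overall charge of +3 the chromium centre must be in the +3 oxidation state. Group 6 minus oxidation state 3 gives a d³ configuration. The d³ configuration leaves the e_g set evenly filled (or empty) — no strong Jahn–Teller driving force.
[CrCl₆]⁴−: Summing ligand charges against the −4 overall charge gives an oxidation state of +2 for chromium. Chromium is a group-6 element; Cr(II) is therefore d⁴. Chloride is a weak-field ligand for a first-row metal, so the complex is high-spin. The t₂g³e_g¹ (high-spin) configuration has an unevenly filled e_g set; the Jahn–Teller theorem predicts a tetragonal distortion (typically axial elongation) to lift the degeneracy.

[CrCl₆]⁴−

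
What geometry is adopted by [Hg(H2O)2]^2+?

Ligand charges: water is neutral. With an overall charge of +2 the mercury centre must be in the +2 oxidation state.
Hg sits in group 12, so the d-electron count is 12 − 2 = 10.
With 2 monodentate ligands the coordination number is 2.
A d¹⁰ ion with only two ligands adopts a linear arrangement (sp hybridisation; no CFSE preference).

linear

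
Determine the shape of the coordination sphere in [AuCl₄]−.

Ligand charges: each chloride is −1. With an overall charge of −1 the gold centre must be in the +3 oxidation state.
Group 11 minus oxidation state 3 gives a d⁸ configuration.
With 4 monodentate ligands the coordination number is 4.
A 5d d⁸ ion has a large crystal-field splitting; square planar leaves the high-energy d_{x²−y²} orbital empty and maximises CFSE.

square planar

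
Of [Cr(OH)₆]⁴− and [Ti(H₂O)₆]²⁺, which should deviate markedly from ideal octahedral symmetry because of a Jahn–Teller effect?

[Cr(OH)₆]⁴−: Ligand charges: each hydroxide is −1. With an overall charge of −4 the chromium centre must be in the +2 oxidation state. Cr sits in group 6, so the d-electron count is 6 − 2 = 4. Hydroxide is a weak-field ligand for a first-row metal, so the complex is high-spin. The t₂g³e_g¹ (high-spin) configuration has an unevenly filled e_g set; the Jahn–Teller theorem predicts a tetragonal distortion (typically axial elongation) to lift the degeneracy.
[Ti(H₂O)₆]²⁺: Summing ligand charges against the +2 overall charge gives an oxidation state of +2 for titanium. Group 4 minus oxidation state 2 gives a d² configuration. The d² configuration leaves the e_g set evenly filled (or empty) — no strong Jahn–Teller driving force.

[Cr(OH)₆]⁴−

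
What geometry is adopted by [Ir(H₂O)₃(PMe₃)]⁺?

square planar

Ligand charges: water is neutral; trimethylphosphine is neutral. With an overall charge of +1 the iridium centre must be in the +1 oxidation state.
Iridium is a group-9 element; Ir(I) is therefore d⁸.
Coordination number: 4.
A 5d d⁸ ion has a large crystal-field splitting; square planar leaves the high-energy d_{x²−y²} orbital empty and maximises CFSE.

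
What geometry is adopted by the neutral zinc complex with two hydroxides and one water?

trigonal planar

Ligand charges: each hydroxide is −1; water is neutral. With an overall charge of 0 the zinc centre must be in the +2 oxidation state.
Zinc is a group-12 element; Zn(II) is therefore d¹⁰.
Coordination number: 3.
Three ligands around a d¹⁰ centre minimise repulsion in a trigonal-planar arrangement.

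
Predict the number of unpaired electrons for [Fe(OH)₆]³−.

5

Ligand charges: each hydroxide is −1. With an overall charge of −3 the iron centre must be in the +3 oxidation state.
Fe sits in group 8, so the d-electron count is 8 − 3 = 5.
The spin state decides the count: Hydroxide is a weak-field ligand for a first-row metal, so the complex is high-spin.
An octahedral high-spin d⁵ ion is t₂g³e_g², giving 5 unpaired electrons.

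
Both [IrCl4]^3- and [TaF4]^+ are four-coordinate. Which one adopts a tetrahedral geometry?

[TaF4]^+

For [IrCl4]^3-: Ligand charges: each chloride is −1. With an overall charge of −3 the iridium centre must be in the +1 oxidation state. Ir sits in group 9, so the d-electron count is 9 − 1 = 8. A 5d d⁸ ion has a large crystal-field splitting; square planar leaves the high-energy d_{x²−y²} orbital empty and maximises CFSE. → square planar.
For [TaF4]^+: Summing ligand charges against the +1 overall charge gives an oxidation state of +5 for tantalum. Ta sits in group 5, so the d-electron count is 5 − 5 = 0. A d⁰ ion has no crystal-field stabilisation preference between square planar and tetrahedral, so four ligands adopt the sterically favoured tetrahedral geometry. → tetrahedral.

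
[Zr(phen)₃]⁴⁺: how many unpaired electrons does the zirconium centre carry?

Ligand charges: 1,10-phenanthroline is neutral. With an overall charge of +4 the zirconium centre must be in the +4 oxidation state.
Zirconium is a group-4 element; Zr(IV) is therefore d⁰.
Counting donor atoms: 3×1,10-phenanthroline (bidentate) → 6 donors. Coordination number = 6.
In an octahedral field the d⁰ configuration is t₂g⁰e_g⁰, giving 0 unpaired electrons.

0 unpaired electrons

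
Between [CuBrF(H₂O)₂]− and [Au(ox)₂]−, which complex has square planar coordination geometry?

For [CuBrF(H₂O)₂]−: Ligand charges: each bromide is −1; each fluoride is −1; water is neutral. With an overall charge of −1 the copper centre must be in the +1 oxidation state. Copper is a group-11 element; Cu(I) is therefore d¹⁰. A d¹⁰ ion has no crystal-field stabilisation preference between square planar and tetrahedral, so four ligands adopt the sterically favoured tetrahedral geometry. → tetrahedral.
For [Au(ox)₂]−: Each oxalate is −2; balancing the −1 overall charge requires Au(III). Au sits in group 11, so the d-electron count is 11 − 3 = 8. A 5d d⁸ ion has a large crystal-field splitting; square planar leaves the high-energy d_{x²−y²} orbital empty and maximises CFSE. → square planar.

[Au(ox)₂]−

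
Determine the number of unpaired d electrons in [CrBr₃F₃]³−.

3 unpaired electrons

Ligand charges: each bromide is −1; each fluoride is −1. With an overall charge of −3 the chromium centre must be in the +3 oxidation state.
Group 6 minus oxidation state 3 gives a d³ configuration.
In an octahedral field the d³ configuration is t₂g³e_g⁰ (only one arrangement possible), giving 3 unpaired electrons.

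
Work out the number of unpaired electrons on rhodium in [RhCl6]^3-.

Each chloride is −1; balancing the −3 overall charge requires Rh(III).
Rh sits in group 9, so the d-electron count is 9 − 3 = 6.
The spin state decides the count: a 4d ion has a large Δₒ and is invariably low-spin.
An octahedral low-spin d⁶ ion is t₂g⁶e_g⁰, giving 0 unpaired electrons.

0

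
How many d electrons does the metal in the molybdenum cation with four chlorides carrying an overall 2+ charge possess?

Summing ligand charges against the +2 overall charge gives an oxidation state of +6 for molybdenum.
Molybdenum is a group-6 element; Mo(VI) is therefore d⁰.

d⁰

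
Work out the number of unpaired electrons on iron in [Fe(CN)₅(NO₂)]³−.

1 unpaired electron

Each cyanide is −1; each nitro (N-bound nitrite) is −1; balancing the −3 overall charge requires Fe(III).
Iron is a group-8 element; Fe(III) is therefore d⁵.
The spin state decides the count: Cyanide and nitro (N-bound nitrite) are strong-field ligands (high in the spectrochemical series) for a first-row metal, so the complex is low-spin.
An octahedral low-spin d⁵ ion is t₂g⁵e_g⁰, giving 1 unpaired electron.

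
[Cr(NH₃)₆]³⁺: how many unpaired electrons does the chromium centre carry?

3

Ammonia is neutral; balancing the +3 overall charge requires Cr(III).
Cr sits in group 6, so the d-electron count is 6 − 3 = 3.
In an octahedral field the d³ configuration is t₂g³e_g⁰ (only one arrangement possible), giving 3 unpaired electrons.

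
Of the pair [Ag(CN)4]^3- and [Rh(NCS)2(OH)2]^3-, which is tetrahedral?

For [Ag(CN)4]^3-: Ligand charges: each cyanide is −1. With an overall charge of −3 the silver centre must be in the +1 oxidation state. Group 11 minus oxidation state 1 gives a d¹⁰ configuration. A d¹⁰ ion has no crystal-field stabilisation preference between square planar and tetrahedral, so four ligands adopt the sterically favoured tetrahedral geometry. → tetrahedral.
For [Rh(NCS)2(OH)2]^3-: Ligand charges: each isothiocyanate is −1; each hydroxide is −1. With an overall charge of −3 the rhodium centre must be in the +1 oxidation state. Group 9 minus oxidation state 1 gives a d⁸ configuration. A 4d d⁸ ion has a large crystal-field splitting; square planar leaves the high-energy d_{x²−y²} orbital empty and maximises CFSE. → square planar.

[Ag(CN)4]^3-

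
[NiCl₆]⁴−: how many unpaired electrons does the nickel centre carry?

2

Summing ligand charges against the −4 overall charge gives an oxidation state of +2 for nickel.
Group 10 minus oxidation state 2 gives a d⁸ configuration.
In an octahedral field the d⁸ configuration is t₂g⁶e_g² (only one arrangement possible), giving 2 unpaired electrons.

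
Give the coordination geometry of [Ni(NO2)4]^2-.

Ligand charges: each nitro (N-bound nitrite) is −1. With an overall charge of −2 the nickel centre must be in the +2 oxidation state.
Nickel is a group-10 element; Ni(II) is therefore d⁸.
With 4 monodentate ligands the coordination number is 4.
Nitro (N-bound nitrite) is a strong-field ligand (high in the spectrochemical series).
A 3d d⁸ ion with strong-field ligands gains enough CFSE to favour square planar over tetrahedral.

square planar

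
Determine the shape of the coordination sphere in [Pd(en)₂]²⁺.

square planar

Ligand charges: ethylenediamine is neutral. With an overall charge of +2 the palladium centre must be in the +2 oxidation state.
Palladium is a group-10 element; Pd(II) is therefore d⁸.
Counting donor atoms: 2×ethylenediamine (bidentate) → 4 donors. Coordination number = 4.
A 4d d⁸ ion has a large crystal-field splitting; square planar leaves the high-energy d_{x²−y²} orbital empty and maximises CFSE.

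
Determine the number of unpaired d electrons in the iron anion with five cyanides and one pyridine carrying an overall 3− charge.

Summing ligand charges against the −3 overall charge gives an oxidation state of +2 for iron.
Fe sits in group 8, so the d-electron count is 8 − 2 = 6.
The spin state decides the count: Cyanide is a strong-field ligand (high in the spectrochemical series) for a first-row metal, so the complex is low-spin.
An octahedral low-spin d⁶ ion is t₂g⁶e_g⁰, giving 0 unpaired electrons.

0 unpaired electrons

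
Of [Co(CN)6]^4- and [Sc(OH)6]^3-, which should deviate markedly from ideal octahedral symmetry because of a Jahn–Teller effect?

[Co(CN)6]^4-

[Co(CN)6]^4-: Ligand charges: each cyanide is −1. With an overall charge of −4 the cobalt centre must be in the +2 oxidation state. Cobalt is a group-9 element; Co(II) is therefore d⁷. Cyanide is a strong-field ligand (high in the spectrochemical series) for a first-row metal, so the complex is low-spin. The t₂g⁶e_g¹ (low-spin) configuration has an unevenly filled e_g set; the Jahn–Teller theorem predicts a tetragonal distortion (typically axial elongation) to lift the degeneracy.
[Sc(OH)6]^3-: Summing ligand charges against the −3 overall charge gives an oxidation state of +3 for scandium. Scandium is a group-3 element; Sc(III) is therefore d⁰. The d⁰ configuration leaves the e_g set evenly filled (or empty) — no strong Jahn–Teller driving force.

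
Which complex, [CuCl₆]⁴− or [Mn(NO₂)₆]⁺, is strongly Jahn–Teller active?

[CuCl₆]⁴−: Summing ligand charges against the −4 overall charge gives an oxidation state of +2 for copper. Copper is a group-11 element; Cu(II) is therefore d⁹. The t₂g⁶e_g³ configuration has an unevenly filled e_g set; the Jahn–Teller theorem predicts a tetragonal distortion (typically axial elongation) to lift the degeneracy.
[Mn(NO₂)₆]⁺: Summing ligand charges against the +1 overall charge gives an oxidation state of +7 for manganese. Mn sits in group 7, so the d-electron count is 7 − 7 = 0. The d⁰ configuration leaves the e_g set evenly filled (or empty) — no strong Jahn–Teller driving force.

[CuCl₆]⁴−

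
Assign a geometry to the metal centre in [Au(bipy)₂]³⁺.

Ligand charges: 2,2′-bipyridine is neutral. With an overall charge of +3 the gold centre must be in the +3 oxidation state.
Gold is a group-11 element; Au(III) is therefore d⁸.
Counting donor atoms: 2×2,2′-bipyridine (bidentate) → 4 donors. Coordination number = 4.
A 5d d⁸ ion has a large crystal-field splitting; square planar leaves the high-energy d_{x²−y²} orbital empty and maximises CFSE.

square planar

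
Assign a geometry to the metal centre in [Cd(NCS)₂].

linear

Ligand charges: each isothiocyanate is −1. With an overall charge of 0 the cadmium centre must be in the +2 oxidation state.
Cd sits in group 12, so the d-electron count is 12 − 2 = 10.
Coordination number: 2.
A d¹⁰ ion with only two ligands adopts a linear arrangement (sp hybridisation; no CFSE preference).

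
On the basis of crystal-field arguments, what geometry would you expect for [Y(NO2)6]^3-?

octahedral

Ligand charges: each nitro (N-bound nitrite) is −1. With an overall charge of −3 the yttrium centre must be in the +3 oxidation state.
Yttrium is a group-3 element; Y(III) is therefore d⁰.
With 6 monodentate ligands the coordination number is 6.
Six donors around a single metal centre give an octahedral coordination sphere.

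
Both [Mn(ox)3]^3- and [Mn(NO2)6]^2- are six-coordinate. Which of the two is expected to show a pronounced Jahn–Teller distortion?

[Mn(ox)3]^3-

[Mn(ox)3]^3-: Each oxalate is −2; balancing the −3 overall charge requires Mn(III). Group 7 minus oxidation state 3 gives a d⁴ configuration. Oxalate is a weak-field ligand for a first-row metal, so the complex is high-spin. The t₂g³e_g¹ (high-spin) configuration has an unevenly filled e_g set; the Jahn–Teller theorem predicts a tetragonal distortion (typically axial elongation) to lift the degeneracy.
[Mn(NO2)6]^2-: Ligand charges: each nitro (N-bound nitrite) is −1. With an overall charge of −2 the manganese centre must be in the +4 oxidation state. Manganese is a group-7 element; Mn(IV) is therefore d³. The d³ configuration leaves the e_g set evenly filled (or empty) — no strong Jahn–Teller driving force.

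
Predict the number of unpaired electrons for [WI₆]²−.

Summing ligand charges against the −2 overall charge gives an oxidation state of +4 for tungsten.
Group 6 minus oxidation state 4 gives a d² configuration.
In an octahedral field the d² configuration is t₂g²e_g⁰ (only one arrangement possible), giving 2 unpaired electrons.

2 unpaired electrons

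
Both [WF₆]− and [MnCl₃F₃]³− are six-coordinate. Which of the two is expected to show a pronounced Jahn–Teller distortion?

[WF₆]−: Ligand charges: each fluoride is −1. With an overall charge of −1 the tungsten centre must be in the +5 oxidation state. Tungsten is a group-6 element; W(V) is therefore d¹. The d¹ configuration leaves the e_g set evenly filled (or empty) — no strong Jahn–Teller driving force.
[MnCl₃F₃]³−: Each chloride is −1; each fluoride is −1; balancing the −3 overall charge requires Mn(III). Group 7 minus oxidation state 3 gives a d⁴ configuration. Chloride and fluoride are weak-field ligands for a first-row metal, so the complex is high-spin. The t₂g³e_g¹ (high-spin) configuration has an unevenly filled e_g set; the Jahn–Teller theorem predicts a tetragonal distortion (typically axial elongation) to lift the degeneracy.

[MnCl₃F₃]³−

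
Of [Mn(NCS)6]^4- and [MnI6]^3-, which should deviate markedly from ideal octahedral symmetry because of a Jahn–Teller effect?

[MnI6]^3-

[Mn(NCS)6]^4-: Summing ligand charges against the −4 overall charge gives an oxidation state of +2 for manganese. Mn sits in group 7, so the d-electron count is 7 − 2 = 5. Isothiocyanate is a weak-field ligand for a first-row metal, so the complex is high-spin. The d⁵ configuration leaves the e_g set evenly filled (or empty) — no strong Jahn–Teller driving force.
[MnI6]^3-: Ligand charges: each iodide is −1. With an overall charge of −3 the manganese centre must be in the +3 oxidation state. Manganese is a group-7 element; Mn(III) is therefore d⁴. Iodide is a weak-field ligand for a first-row metal, so the complex is high-spin. The t₂g³e_g¹ (high-spin) configuration has an unevenly filled e_g set; the Jahn–Teller theorem predicts a tetragonal distortion (typically axial elongation) to lift the degeneracy.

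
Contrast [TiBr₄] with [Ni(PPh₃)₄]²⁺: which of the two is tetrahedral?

For [TiBr₄]: Each bromide is −1; balancing the 0 overall charge requires Ti(IV). Group 4 minus oxidation state 4 gives a d⁰ configuration. A d⁰ ion has no crystal-field stabilisation preference between square planar and tetrahedral, so four ligands adopt the sterically favoured tetrahedral geometry. → tetrahedral.
For [Ni(PPh₃)₄]²⁺: Ligand charges: triphenylphosphine is neutral. With an overall charge of +2 the nickel centre must be in the +2 oxidation state. Group 10 minus oxidation state 2 gives a d⁸ configuration. Triphenylphosphine is a strong-field ligand (high in the spectrochemical series). A 3d d⁸ ion with strong-field ligands gains enough CFSE to favour square planar over tetrahedral. → square planar.

[TiBr₄]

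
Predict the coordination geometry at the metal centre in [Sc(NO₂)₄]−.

tetrahedral

Each nitro (N-bound nitrite) is −1; balancing the −1 overall charge requires Sc(III).
Scandium is a group-3 element; Sc(III) is therefore d⁰.
With 4 monodentate ligands the coordination number is 4.
A d⁰ ion has no crystal-field stabilisation preference between square planar and tetrahedral, so four ligands adopt the sterically favoured tetrahedral geometry.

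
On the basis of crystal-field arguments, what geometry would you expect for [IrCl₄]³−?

square planar

Each chloride is −1; balancing the −3 overall charge requires Ir(I).
Iridium is a group-9 element; Ir(I) is therefore d⁸.
Coordination number: 4.
A 5d d⁸ ion has a large crystal-field splitting; square planar leaves the high-energy d_{x²−y²} orbital empty and maximises CFSE.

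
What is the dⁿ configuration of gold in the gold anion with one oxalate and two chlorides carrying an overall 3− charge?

Ligand charges: each oxalate is −2; each chloride is −1. With an overall charge of −3 the gold centre must be in the +1 oxidation state.
Au sits in group 11, so the d-electron count is 11 − 1 = 10.

d¹⁰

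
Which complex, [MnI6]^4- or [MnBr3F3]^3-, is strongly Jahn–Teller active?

[MnI6]^4-: Each iodide is −1; balancing the −4 overall charge requires Mn(II). Mn sits in group 7, so the d-electron count is 7 − 2 = 5. Iodide is a weak-field ligand for a first-row metal, so the complex is high-spin. The d⁵ configuration leaves the e_g set evenly filled (or empty) — no strong Jahn–Teller driving force.
[MnBr3F3]^3-: Each bromide is −1; each fluoride is −1; balancing the −3 overall charge requires Mn(III). Group 7 minus oxidation state 3 gives a d⁴ configuration. Bromide and fluoride are weak-field ligands for a first-row metal, so the complex is high-spin. The t₂g³e_g¹ (high-spin) configuration has an unevenly filled e_g set; the Jahn–Teller theorem predicts a tetragonal distortion (typically axial elongation) to lift the degeneracy.

[MnBr3F3]^3-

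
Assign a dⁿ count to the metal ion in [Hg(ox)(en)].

Ligand charges: each oxalate is −2; ethylenediamine is neutral. With an overall charge of 0 the mercury centre must be in the +2 oxidation state.
Hg sits in group 12, so the d-electron count is 12 − 2 = 10.

d¹⁰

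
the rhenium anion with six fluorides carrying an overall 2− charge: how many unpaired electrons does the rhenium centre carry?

Ligand charges: each fluoride is −1. With an overall charge of −2 the rhenium centre must be in the +4 oxidation state.
Group 7 minus oxidation state 4 gives a d³ configuration.
In an octahedral field the d³ configuration is t₂g³e_g⁰ (only one arrangement possible), giving 3 unpaired electrons.

3 unpaired electrons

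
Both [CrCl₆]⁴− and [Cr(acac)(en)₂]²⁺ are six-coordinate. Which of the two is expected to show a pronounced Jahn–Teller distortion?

[CrCl₆]⁴−

[CrCl₆]⁴−: Each chloride is −1; balancing the −4 overall charge requires Cr(II). Cr sits in group 6, so the d-electron count is 6 − 2 = 4. Chloride is a weak-field ligand for a first-row metal, so the complex is high-spin. The t₂g³e_g¹ (high-spin) configuration has an unevenly filled e_g set; the Jahn–Teller theorem predicts a tetragonal distortion (typically axial elongation) to lift the degeneracy.
[Cr(acac)(en)₂]²⁺: Ligand charges: each acetylacetonate is −1; ethylenediamine is neutral. With an overall charge of +2 the chromium centre must be in the +3 oxidation state. Chromium is a group-6 element; Cr(III) is therefore d³. The d³ configuration leaves the e_g set evenly filled (or empty) — no strong Jahn–Teller driving force.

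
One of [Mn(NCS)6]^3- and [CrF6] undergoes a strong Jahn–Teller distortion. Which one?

[Mn(NCS)6]^3-

[Mn(NCS)6]^3-: Ligand charges: each isothiocyanate is −1. With an overall charge of −3 the manganese centre must be in the +3 oxidation state. Mn sits in group 7, so the d-electron count is 7 − 3 = 4. Isothiocyanate is a weak-field ligand for a first-row metal, so the complex is high-spin. The t₂g³e_g¹ (high-spin) configuration has an unevenly filled e_g set; the Jahn–Teller theorem predicts a tetragonal distortion (typically axial elongation) to lift the degeneracy.
[CrF6]: Ligand charges: each fluoride is −1. With an overall charge of 0 the chromium centre must be in the +6 oxidation state. Chromium is a group-6 element; Cr(VI) is therefore d⁰. The d⁰ configuration leaves the e_g set evenly filled (or empty) — no strong Jahn–Teller driving force.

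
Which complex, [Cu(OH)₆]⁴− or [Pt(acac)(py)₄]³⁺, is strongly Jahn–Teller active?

[Cu(OH)₆]⁴−: Ligand charges: each hydroxide is −1. With an overall charge of −4 the copper centre must be in the +2 oxidation state. Cu sits in group 11, so the d-electron count is 11 − 2 = 9. The t₂g⁶e_g³ configuration has an unevenly filled e_g set; the Jahn–Teller theorem predicts a tetragonal distortion (typically axial elongation) to lift the degeneracy.
[Pt(acac)(py)₄]³⁺: Summing ligand charges against the +3 overall charge gives an oxidation state of +4 for platinum. Pt sits in group 10, so the d-electron count is 10 − 4 = 6. A 5d ion has a large Δₒ and is invariably low-spin. The d⁶ configuration leaves the e_g set evenly filled (or empty) — no strong Jahn–Teller driving force.

[Cu(OH)₆]⁴−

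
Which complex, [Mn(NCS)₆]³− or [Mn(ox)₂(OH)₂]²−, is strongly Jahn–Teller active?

[Mn(NCS)₆]³−: Summing ligand charges against the −3 overall charge gives an oxidation state of +3 for manganese. Group 7 minus oxidation state 3 gives a d⁴ configuration. Isothiocyanate is a weak-field ligand for a first-row metal, so the complex is high-spin. The t₂g³e_g¹ (high-spin) configuration has an unevenly filled e_g set; the Jahn–Teller theorem predicts a tetragonal distortion (typically axial elongation) to lift the degeneracy.
[Mn(ox)₂(OH)₂]²−: Summing ligand charges against the −2 overall charge gives an oxidation state of +4 for manganese. Mn sits in group 7, so the d-electron count is 7 − 4 = 3. The d³ configuration leaves the e_g set evenly filled (or empty) — no strong Jahn–Teller driving force.

[Mn(NCS)₆]³−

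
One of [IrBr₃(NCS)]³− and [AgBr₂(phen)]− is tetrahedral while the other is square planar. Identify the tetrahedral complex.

[AgBr₂(phen)]−

For [IrBr₃(NCS)]³−: Ligand charges: each bromide is −1; each isothiocyanate is −1. With an overall charge of −3 the iridium centre must be in the +1 oxidation state. Group 9 minus oxidation state 1 gives a d⁸ configuration. A 5d d⁸ ion has a large crystal-field splitting; square planar leaves the high-energy d_{x²−y²} orbital empty and maximises CFSE. → square planar.
For [AgBr₂(phen)]−: Summing ligand charges against the −1 overall charge gives an oxidation state of +1 for silver. Silver is a group-11 element; Ag(I) is therefore d¹⁰. A d¹⁰ ion has no crystal-field stabilisation preference between square planar and tetrahedral, so four ligands adopt the sterically favoured tetrahedral geometry. → tetrahedral.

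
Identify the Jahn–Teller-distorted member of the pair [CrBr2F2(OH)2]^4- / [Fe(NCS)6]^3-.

[CrBr2F2(OH)2]^4-: Summing ligand charges against the −4 overall charge gives an oxidation state of +2 for chromium. Chromium is a group-6 element; Cr(II) is therefore d⁴. Bromide, fluoride, and hydroxide are weak-field ligands for a first-row metal, so the complex is high-spin. The t₂g³e_g¹ (high-spin) configuration has an unevenly filled e_g set; the Jahn–Teller theorem predicts a tetragonal distortion (typically axial elongation) to lift the degeneracy.
[Fe(NCS)6]^3-: Each isothiocyanate is −1; balancing the −3 overall charge requires Fe(III). Iron is a group-8 element; Fe(III) is therefore d⁵. Isothiocyanate is a weak-field ligand for a first-row metal, so the complex is high-spin. The d⁵ configuration leaves the e_g set evenly filled (or empty) — no strong Jahn–Teller driving force.

[CrBr2F2(OH)2]^4-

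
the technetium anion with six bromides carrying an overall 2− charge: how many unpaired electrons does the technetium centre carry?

3 unpaired electrons

Ligand charges: each bromide is −1. With an overall charge of −2 the technetium centre must be in the +4 oxidation state.
Technetium is a group-7 element; Tc(IV) is therefore d³.
In an octahedral field the d³ configuration is t₂g³e_g⁰ (only one arrangement possible), giving 3 unpaired electrons.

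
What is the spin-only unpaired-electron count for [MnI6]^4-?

Summing ligand charges against the −4 overall charge gives an oxidation state of +2 for manganese.
Group 7 minus oxidation state 2 gives a d⁵ configuration.
The spin state decides the count: Iodide is a weak-field ligand for a first-row metal, so the complex is high-spin.
An octahedral high-spin d⁵ ion is t₂g³e_g², giving 5 unpaired electrons.

5 unpaired electrons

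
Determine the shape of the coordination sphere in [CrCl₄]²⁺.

tetrahedral

Ligand charges: each chloride is −1. With an overall charge of +2 the chromium centre must be in the +6 oxidation state.
Chromium is a group-6 element; Cr(VI) is therefore d⁰.
With 4 monodentate ligands the coordination number is 4.
A d⁰ ion has no crystal-field stabilisation preference between square planar and tetrahedral, so four ligands adopt the sterically favoured tetrahedral geometry.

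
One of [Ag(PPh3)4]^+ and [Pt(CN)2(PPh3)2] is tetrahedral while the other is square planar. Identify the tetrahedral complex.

For [Ag(PPh3)4]^+: Summing ligand charges against the +1 overall charge gives an oxidation state of +1 for silver. Group 11 minus oxidation state 1 gives a d¹⁰ configuration. A d¹⁰ ion has no crystal-field stabilisation preference between square planar and tetrahedral, so four ligands adopt the sterically favoured tetrahedral geometry. → tetrahedral.
For [Pt(CN)2(PPh3)2]: Each cyanide is −1; triphenylphosphine is neutral; balancing the 0 overall charge requires Pt(II). Platinum is a group-10 element; Pt(II) is therefore d⁸. A 5d d⁸ ion has a large crystal-field splitting; square planar leaves the high-energy d_{x²−y²} orbital empty and maximises CFSE. → square planar.

[Ag(PPh3)4]^+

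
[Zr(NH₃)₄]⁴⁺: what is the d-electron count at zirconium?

Ligand charges: ammonia is neutral. With an overall charge of +4 the zirconium centre must be in the +4 oxidation state.
Zirconium is a group-4 element; Zr(IV) is therefore d⁰.

d0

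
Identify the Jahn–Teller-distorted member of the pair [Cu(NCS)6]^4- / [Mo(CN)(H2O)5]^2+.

[Cu(NCS)6]^4-

[Cu(NCS)6]^4-: Each isothiocyanate is −1; balancing the −4 overall charge requires Cu(II). Group 11 minus oxidation state 2 gives a d⁹ configuration. The t₂g⁶e_g³ configuration has an unevenly filled e_g set; the Jahn–Teller theorem predicts a tetragonal distortion (typically axial elongation) to lift the degeneracy.
[Mo(CN)(H2O)5]^2+: Summing ligand charges against the +2 overall charge gives an oxidation state of +3 for molybdenum. Molybdenum is a group-6 element; Mo(III) is therefore d³. The d³ configuration leaves the e_g set evenly filled (or empty) — no strong Jahn–Teller driving force.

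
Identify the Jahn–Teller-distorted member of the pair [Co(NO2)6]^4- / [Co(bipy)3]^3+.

[Co(NO2)6]^4-

[Co(NO2)6]^4-: Each nitro (N-bound nitrite) is −1; balancing the −4 overall charge requires Co(II). Group 9 minus oxidation state 2 gives a d⁷ configuration. Nitro (N-bound nitrite) is a strong-field ligand (high in the spectrochemical series) for a first-row metal, so the complex is low-spin. The t₂g⁶e_g¹ (low-spin) configuration has an unevenly filled e_g set; the Jahn–Teller theorem predicts a tetragonal distortion (typically axial elongation) to lift the degeneracy.
[Co(bipy)3]^3+: Summing ligand charges against the +3 overall charge gives an oxidation state of +3 for cobalt. Group 9 minus oxidation state 3 gives a d⁶ configuration. Co(III) has an exceptionally large octahedral splitting and is low-spin with essentially every ligand except fluoride. The d⁶ configuration leaves the e_g set evenly filled (or empty) — no strong Jahn–Teller driving force.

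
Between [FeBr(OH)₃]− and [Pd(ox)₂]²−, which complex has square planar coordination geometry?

[Pd(ox)₂]²−

For [FeBr(OH)₃]−: Each bromide is −1; each hydroxide is −1; balancing the −1 overall charge requires Fe(III). Group 8 minus oxidation state 3 gives a d⁵ configuration. A high-spin d⁵ ion has zero CFSE in either geometry, so four ligands adopt the sterically favoured tetrahedral geometry. → tetrahedral.
For [Pd(ox)₂]²−: Each oxalate is −2; balancing the −2 overall charge requires Pd(II). Pd sits in group 10, so the d-electron count is 10 − 2 = 8. A 4d d⁸ ion has a large crystal-field splitting; square planar leaves the high-energy d_{x²−y²} orbital empty and maximises CFSE. → square planar.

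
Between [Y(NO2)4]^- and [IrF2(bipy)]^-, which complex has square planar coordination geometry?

[IrF2(bipy)]^-

For [Y(NO2)4]^-: Ligand charges: each nitro (N-bound nitrite) is −1. With an overall charge of −1 the yttrium centre must be in the +3 oxidation state. Yttrium is a group-3 element; Y(III) is therefore d⁰. A d⁰ ion has no crystal-field stabilisation preference between square planar and tetrahedral, so four ligands adopt the sterically favoured tetrahedral geometry. → tetrahedral.
For [IrF2(bipy)]^-: Ligand charges: each fluoride is −1; 2,2′-bipyridine is neutral. With an overall charge of −1 the iridium centre must be in the +1 oxidation state. Iridium is a group-9 element; Ir(I) is therefore d⁸. A 5d d⁸ ion has a large crystal-field splitting; square planar leaves the high-energy d_{x²−y²} orbital empty and maximises CFSE. → square planar.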